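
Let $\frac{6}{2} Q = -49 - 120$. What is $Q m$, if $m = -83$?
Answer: $\frac{14027}{3} \approx 4675.7$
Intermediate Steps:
$Q = - \frac{169}{3}$ ($Q = \frac{-49 - 120}{3} = \frac{1}{3} \left(-169\right) = - \frac{169}{3} \approx -56.333$)
$Q m = \left(- \frac{169}{3}\right) \left(-83\right) = \frac{14027}{3}$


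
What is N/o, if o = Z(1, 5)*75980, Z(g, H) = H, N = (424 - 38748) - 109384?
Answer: -36927/94975 ≈ -0.38881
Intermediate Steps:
N = -147708 (N = -38324 - 109384 = -147708)
o = 379900 (o = 5*75980 = 379900)
N/o = -147708/379900 = -147708*1/379900 = -36927/94975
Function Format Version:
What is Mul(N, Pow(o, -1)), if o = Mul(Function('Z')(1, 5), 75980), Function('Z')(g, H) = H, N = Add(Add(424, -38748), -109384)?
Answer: Rational(-36927, 94975) ≈ -0.38881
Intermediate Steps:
N = -147708 (N = Add(-38324, -109384) = -147708)
o = 379900 (o = Mul(5, 75980) = 379900)
Mul(N, Pow(o, -1)) = Mul(-147708, Pow(379900, -1)) = Mul(-147708, Rational(1, 379900)) = Rational(-36927, 94975)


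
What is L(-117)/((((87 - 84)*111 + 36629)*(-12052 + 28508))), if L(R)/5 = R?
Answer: -585/608246672 ≈ -9.6178e-7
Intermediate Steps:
L(R) = 5*R
L(-117)/((((87 - 84)*111 + 36629)*(-12052 + 28508))) = (5*(-117))/((((87 - 84)*111 + 36629)*(-12052 + 28508))) = -585*1/(16456*(3*111 + 36629)) = -585*1/(16456*(333 + 36629)) = -585/(36962*16456) = -585/608246672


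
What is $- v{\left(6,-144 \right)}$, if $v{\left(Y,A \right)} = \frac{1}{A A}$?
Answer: $- \frac{1}{20736} \approx -4.8225 \cdot 10^{-5}$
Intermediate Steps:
$v{\left(Y,A \right)} = \frac{1}{A^{2}}$
$- v{\left(6,-144 \right)} = - \frac{1}{20736}$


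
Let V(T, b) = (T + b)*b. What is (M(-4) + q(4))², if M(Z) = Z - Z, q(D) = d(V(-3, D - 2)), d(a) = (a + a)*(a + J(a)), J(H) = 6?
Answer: 256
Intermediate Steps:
V(T, b) = b*(T + b)
d(a) = 2*a*(6 + a) (d(a) = (a + a)*(a + 6) = (2*a)*(6 + a) = 2*a*(6 + a))
q(D) = 2*(-5 + D)*(-2 + D)*(6 + (-5 + D)*(-2 + D)) (q(D) = 2*((D - 2)*(-3 + (D - 2)))*(6 + (D - 2)*(-3 + (D - 2))) = 2*((-2 + D)*(-3 + (-2 + D)))*(6 + (-2 + D)*(-3 + (-2 + D))) = 2*((-2 + D)*(-5 + D))*(6 + (-2 + D)*(-5 + D)) = 2*((-5 + D)*(-2 + D))*(6 + (-5 + D)*(-2 + D)) = 2*(-5 + D)*(-2 + D)*(6 + (-5 + D)*(-2 + D)))
M(Z) = 0
(M(-4) + q(4))² = (0 + 2*(-5 + 4)*(-2 + 4)*(6 + (-5 + 4)*(-2 + 4)))² = (0 + 2*(-1)*2*(6 - 1*2))² = (0 + 2*(-1)*2*(6 - 2))² = (0 + 2*(-1)*2*4)² = (0 - 16)² = (-16)² = 256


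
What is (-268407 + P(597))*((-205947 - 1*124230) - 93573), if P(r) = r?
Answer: 113484487500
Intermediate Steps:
(-268407 + P(597))*((-205947 - 1*124230) - 93573) = (-268407 + 597)*((-205947 - 1*124230) - 93573) = -267810*((-205947 - 124230) - 93573) = -267810*(-330177 - 93573) = -267810*(-423750) = 113484487500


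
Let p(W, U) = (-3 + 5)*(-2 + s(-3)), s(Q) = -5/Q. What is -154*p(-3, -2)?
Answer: 308/3 ≈ 102.67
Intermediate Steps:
p(W, U) = -⅔ (p(W, U) = (-3 + 5)*(-2 - 5/(-3)) = 2*(-2 - 5*(-⅓)) = 2*(-2 + 5/3) = 2*(-⅓) = -⅔)
-154*p(-3, -2) = -154*(-⅔) = 308/3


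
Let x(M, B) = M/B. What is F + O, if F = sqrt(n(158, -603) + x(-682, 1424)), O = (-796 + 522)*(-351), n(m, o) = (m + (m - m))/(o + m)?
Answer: 96174 + I*sqrt(2642410)/1780 ≈ 96174.0 + 0.91323*I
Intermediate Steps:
n(m, o) = m/(m + o) (n(m, o) = (m + 0)/(m + o) = m/(m + o))
O = 96174 (O = -274*(-351) = 96174)
F = I*sqrt(2642410)/1780 (F = sqrt(158/(158 - 603) - 682/1424) = sqrt(158/(-445) - 682*1/1424) = sqrt(158*(-1/445) - 341/712) = sqrt(-158/445 - 341/712) = sqrt(-2969/3560) = I*sqrt(2642410)/1780 ≈ 0.91323*I)
F + O = I*sqrt(2642410)/1780 + 96174 = 96174 + I*sqrt(2642410)/1780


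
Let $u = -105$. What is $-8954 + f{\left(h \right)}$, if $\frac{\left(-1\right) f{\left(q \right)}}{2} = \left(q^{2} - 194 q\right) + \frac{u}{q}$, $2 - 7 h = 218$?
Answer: $- \frac{40285709}{1764} \approx -22838.0$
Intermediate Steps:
$h = - \frac{216}{7}$ ($h = \frac{2}{7} - \frac{218}{7} = - \frac{216}{7} \approx -30.857$)
$f{\left(q \right)} = - 2 q^{2} + \frac{210}{q} + 388 q$ ($f{\left(q \right)} = - 2 \left(\left(q^{2} - 194 q\right) - \frac{105}{q}\right) = - 2 \left(q^{2} - 194 q - \frac{105}{q}\right) = - 2 q^{2} + \frac{210}{q} + 388 q$)
$-8954 + f{\left(h \right)} = -8954 + \frac{2 \left(105 + \left(- \frac{216}{7}\right)^{2} \left(194 - - \frac{216}{7}\right)\right)}{- \frac{216}{7}} = -8954 + 2 \left(- \frac{7}{216}\right) \left(105 + \frac{46656 \left(194 + \frac{216}{7}\right)}{49}\right) = -8954 + 2 \left(- \frac{7}{216}\right) \left(105 + \frac{46656}{49} \cdot \frac{1574}{7}\right) = -8954 + 2 \left(- \frac{7}{216}\right) \left(105 + \frac{73436544}{343}\right) = -8954 + 2 \left(- \frac{7}{216}\right) \frac{73472559}{343} = -8954 - \frac{24490853}{1764} = - \frac{40285709}{1764}$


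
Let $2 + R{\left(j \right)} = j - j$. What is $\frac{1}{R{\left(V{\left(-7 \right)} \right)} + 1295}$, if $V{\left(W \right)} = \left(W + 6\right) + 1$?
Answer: $\frac{1}{1293} \approx 0.0007734$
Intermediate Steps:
$V{\left(W \right)} = 7 + W$ ($V{\left(W \right)} = \left(6 + W\right) + 1 = 7 + W$)
$R{\left(j \right)} = -2$ ($R{\left(j \right)} = -2 + \left(j - j\right) = -2 + 0 = -2$)
$\frac{1}{R{\left(V{\left(-7 \right)} \right)} + 1295} = \frac{1}{-2 + 1295} = \frac{1}{1293}$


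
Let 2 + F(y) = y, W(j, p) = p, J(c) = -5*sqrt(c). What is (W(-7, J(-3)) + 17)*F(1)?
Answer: -17 + 5*I*sqrt(3) ≈ -17.0 + 8.6602*I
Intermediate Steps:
F(y) = -2 + y
(W(-7, J(-3)) + 17)*F(1) = (-5*I*sqrt(3) + 17)*(-2 + 1) = (-5*I*sqrt(3) + 17)*(-1) = (17 - 5*I*sqrt(3))*(-1) = -17 + 5*I*sqrt(3)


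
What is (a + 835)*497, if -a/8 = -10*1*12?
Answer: 892115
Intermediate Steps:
a = 960 (a = -8*(-10*1)*12 = -(-80)*12 = -8*(-120) = 960)
(a + 835)*497 = (960 + 835)*497 = 1795*497 = 892115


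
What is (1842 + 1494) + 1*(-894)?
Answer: 2442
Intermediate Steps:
(1842 + 1494) + 1*(-894) = 3336 - 894 = 2442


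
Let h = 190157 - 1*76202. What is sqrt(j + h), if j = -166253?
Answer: I*sqrt(52298) ≈ 228.69*I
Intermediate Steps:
h = 113955 (h = 190157 - 76202 = 113955)
sqrt(j + h) = sqrt(-166253 + 113955) = sqrt(-52298) = I*sqrt(52298)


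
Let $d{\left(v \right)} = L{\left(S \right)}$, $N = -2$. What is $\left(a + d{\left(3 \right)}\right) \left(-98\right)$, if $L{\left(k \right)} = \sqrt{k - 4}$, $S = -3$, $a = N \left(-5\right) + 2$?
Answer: $-1176 - 98 i \sqrt{7} \approx -1176.0 - 259.28 i$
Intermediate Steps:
$a = 12$ ($a = \left(-2\right) \left(-5\right) + 2 = 10 + 2 = 12$)
$L{\left(k \right)} = \sqrt{-4 + k}$
$d{\left(v \right)} = i \sqrt{7}$ ($d{\left(v \right)} = \sqrt{-4 - 3} = \sqrt{-7} = i \sqrt{7}$)
$\left(a + d{\left(3 \right)}\right) \left(-98\right) = \left(12 + i \sqrt{7}\right) \left(-98\right) = -1176 - 98 i \sqrt{7}$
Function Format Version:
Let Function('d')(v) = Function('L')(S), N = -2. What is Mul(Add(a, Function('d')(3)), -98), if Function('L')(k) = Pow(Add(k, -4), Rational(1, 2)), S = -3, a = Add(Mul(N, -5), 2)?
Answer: Add(-1176, Mul(-98, I, Pow(7, Rational(1, 2)))) ≈ Add(-1176.0, Mul(-259.28, I))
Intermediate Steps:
a = 12 (a = Add(Mul(-2, -5), 2) = Add(10, 2) = 12)
Function('L')(k) = Pow(Add(-4, k), Rational(1, 2))
Function('d')(v) = Mul(I, Pow(7, Rational(1, 2))) (Function('d')(v) = Pow(Add(-4, -3), Rational(1, 2)) = Pow(-7, Rational(1, 2)) = Mul(I, Pow(7, Rational(1, 2))))
Mul(Add(a, Function('d')(3)), -98) = Mul(Add(12, Mul(I, Pow(7, Rational(1, 2)))), -98) = Add(-1176, Mul(-98, I, Pow(7, Rational(1, 2))))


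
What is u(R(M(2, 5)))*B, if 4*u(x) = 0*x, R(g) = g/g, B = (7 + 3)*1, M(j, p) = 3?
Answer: 0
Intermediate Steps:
B = 10 (B = 10*1 = 10)
R(g) = 1
u(x) = 0 (u(x) = (0*x)/4 = (1/4)*0 = 0)
u(R(M(2, 5)))*B = 0*10 = 0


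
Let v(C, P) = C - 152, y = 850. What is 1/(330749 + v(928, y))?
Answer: 1/331525 ≈ 3.0164e-6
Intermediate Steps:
v(C, P) = -152 + C
1/(330749 + v(928, y)) = 1/(330749 + (-152 + 928)) = 1/(330749 + 776) = 1/331525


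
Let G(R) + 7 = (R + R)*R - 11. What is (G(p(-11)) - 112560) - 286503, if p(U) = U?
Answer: -398839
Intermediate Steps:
G(R) = -18 + 2*R² (G(R) = -7 + ((R + R)*R - 11) = -7 + ((2*R)*R - 11) = -7 + (2*R² - 11) = -7 + (-11 + 2*R²) = -18 + 2*R²)
(G(p(-11)) - 112560) - 286503 = ((-18 + 2*(-11)²) - 112560) - 286503 = ((-18 + 2*121) - 112560) - 286503 = ((-18 + 242) - 112560) - 286503 = (224 - 112560) - 286503 = -112336 - 286503 = -398839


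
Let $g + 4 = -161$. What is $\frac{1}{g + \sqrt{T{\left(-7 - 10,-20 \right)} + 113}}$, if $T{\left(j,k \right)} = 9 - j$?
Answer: $- \frac{165}{27086} - \frac{\sqrt{139}}{27086} \approx -0.006527$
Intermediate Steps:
$g = -165$ ($g = -4 - 161 = -165$)
$\frac{1}{g + \sqrt{T{\left(-7 - 10,-20 \right)} + 113}} = \frac{1}{-165 + \sqrt{\left(9 - \left(-7 - 10\right)\right) + 113}} = \frac{1}{-165 + \sqrt{\left(9 - -17\right) + 113}} = \frac{1}{-165 + \sqrt{\left(9 + 17\right) + 113}} = \frac{1}{-165 + \sqrt{26 + 113}} = \frac{1}{-165 + \sqrt{139}}$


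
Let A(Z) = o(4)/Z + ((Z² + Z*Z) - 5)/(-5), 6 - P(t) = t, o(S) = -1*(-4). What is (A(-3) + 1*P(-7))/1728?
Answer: 17/3240 ≈ 0.0052469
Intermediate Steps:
o(S) = 4
P(t) = 6 - t
A(Z) = 1 + 4/Z - 2*Z²/5 (A(Z) = 4/Z + ((Z² + Z*Z) - 5)/(-5) = 4/Z + ((Z² + Z²) - 5)*(-⅕) = 4/Z + (2*Z² - 5)*(-⅕) = 4/Z + (-5 + 2*Z²)*(-⅕) = 4/Z + (1 - 2*Z²/5) = 1 + 4/Z - 2*Z²/5)
(A(-3) + 1*P(-7))/1728 = ((1 + 4/(-3) - ⅖*(-3)²) + 1*(6 - 1*(-7)))/1728 = ((1 + 4*(-⅓) - ⅖*9) + 1*(6 + 7))*(1/1728) = ((1 - 4/3 - 18/5) + 1*13)*(1/1728) = (-59/15 + 13)*(1/1728) = (136/15)*(1/1728) = 17/3240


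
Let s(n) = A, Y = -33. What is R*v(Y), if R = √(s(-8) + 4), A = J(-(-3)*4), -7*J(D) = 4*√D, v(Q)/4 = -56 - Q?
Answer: -184*√(49 - 14*√3)/7 ≈ -130.77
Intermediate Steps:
v(Q) = -224 - 4*Q (v(Q) = 4*(-56 - Q) = -224 - 4*Q)
J(D) = -4*√D/7
A = -8*√3/7 (A = -4*√12/7 = -8*√3/7 ≈ -1.9795)
s(n) = -8*√3/7
R = √(4 - 8*√3/7) (R = √(-8*√3/7 + 4) = √(4 - 8*√3/7) ≈ 1.4214)
R*v(Y) = (2*√(49 - 14*√3)/7)*(-224 - 4*(-33)) = (2*√(49 - 14*√3)/7)*(-224 + 132) = (2*√(49 - 14*√3)/7)*(-92) = -184*√(49 - 14*√3)/7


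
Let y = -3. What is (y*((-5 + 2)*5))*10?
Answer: 450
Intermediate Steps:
(y*((-5 + 2)*5))*10 = -3*(-5 + 2)*5*10 = -(-9)*5*10 = -3*(-15)*10 = 45*10 = 450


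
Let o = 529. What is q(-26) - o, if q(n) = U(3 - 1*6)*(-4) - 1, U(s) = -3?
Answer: -518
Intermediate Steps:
q(n) = 11 (q(n) = -3*(-4) - 1 = 12 - 1 = 11)
q(-26) - o = 11 - 1*529 = 11 - 529 = -518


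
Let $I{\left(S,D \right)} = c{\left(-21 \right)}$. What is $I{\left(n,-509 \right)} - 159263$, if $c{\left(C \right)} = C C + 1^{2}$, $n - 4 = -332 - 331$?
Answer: $-158821$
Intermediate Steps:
$n = -659$ ($n = 4 - 663 = -659$)
$c{\left(C \right)} = 1 + C^{2}$ ($c{\left(C \right)} = C^{2} + 1 = 1 + C^{2}$)
$I{\left(S,D \right)} = 442$ ($I{\left(S,D \right)} = 1 + \left(-21\right)^{2} = 1 + 441 = 442$)
$I{\left(n,-509 \right)} - 159263 = 442 - 159263 = -158821$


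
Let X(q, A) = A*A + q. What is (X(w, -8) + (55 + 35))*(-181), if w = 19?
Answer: -31313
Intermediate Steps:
X(q, A) = q + A**2 (X(q, A) = A**2 + q = q + A**2)
(X(w, -8) + (55 + 35))*(-181) = ((19 + (-8)**2) + (55 + 35))*(-181) = ((19 + 64) + 90)*(-181) = (83 + 90)*(-181) = 173*(-181) = -31313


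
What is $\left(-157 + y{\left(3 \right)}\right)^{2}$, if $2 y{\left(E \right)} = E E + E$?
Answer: $22801$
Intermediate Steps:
$y{\left(E \right)} = \frac{E}{2} + \frac{E^{2}}{2}$ ($y{\left(E \right)} = \frac{E E + E}{2} = \frac{E^{2} + E}{2} = \frac{E + E^{2}}{2} = \frac{E}{2} + \frac{E^{2}}{2}$)
$\left(-157 + y{\left(3 \right)}\right)^{2} = \left(-157 + \frac{1}{2} \cdot 3 \left(1 + 3\right)\right)^{2} = \left(-157 + \frac{1}{2} \cdot 3 \cdot 4\right)^{2} = \left(-157 + 6\right)^{2} = \left(-151\right)^{2} = 22801$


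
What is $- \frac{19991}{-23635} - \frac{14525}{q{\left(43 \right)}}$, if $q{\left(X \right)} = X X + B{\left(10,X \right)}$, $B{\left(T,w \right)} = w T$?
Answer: $- \frac{297738886}{53864165} \approx -5.5276$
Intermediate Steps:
$B{\left(T,w \right)} = T w$
$q{\left(X \right)} = X^{2} + 10 X$ ($q{\left(X \right)} = X X + 10 X = X^{2} + 10 X$)
$- \frac{19991}{-23635} - \frac{14525}{q{\left(43 \right)}} = - \frac{19991}{-23635} - \frac{14525}{43 \left(10 + 43\right)} = \left(-19991\right) \left(- \frac{1}{23635}\right) - \frac{14525}{43 \cdot 53} = \frac{19991}{23635} - \frac{14525}{2279} = - \frac{297738886}{53864165}$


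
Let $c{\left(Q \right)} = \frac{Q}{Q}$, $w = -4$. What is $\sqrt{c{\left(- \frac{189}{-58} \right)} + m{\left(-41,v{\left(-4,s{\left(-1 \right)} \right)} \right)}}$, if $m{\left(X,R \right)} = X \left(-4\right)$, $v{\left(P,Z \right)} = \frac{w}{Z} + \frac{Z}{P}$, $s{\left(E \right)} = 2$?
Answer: $\sqrt{165} \approx 12.845$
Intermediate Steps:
$v{\left(P,Z \right)} = - \frac{4}{Z} + \frac{Z}{P}$
$c{\left(Q \right)} = 1$
$m{\left(X,R \right)} = - 4 X$
$\sqrt{c{\left(- \frac{189}{-58} \right)} + m{\left(-41,v{\left(-4,s{\left(-1 \right)} \right)} \right)}} = \sqrt{1 - -164} = \sqrt{1 + 164} = \sqrt{165}$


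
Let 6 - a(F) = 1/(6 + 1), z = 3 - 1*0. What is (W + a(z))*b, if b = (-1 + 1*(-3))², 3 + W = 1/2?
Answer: 376/7 ≈ 53.714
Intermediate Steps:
W = -5/2 (W = -3 + 1/2 = -3 + ½ = -5/2 ≈ -2.5000)
z = 3 (z = 3 + 0 = 3)
b = 16 (b = (-1 - 3)² = (-4)² = 16)
a(F) = 41/7 (a(F) = 6 - 1/(6 + 1) = 6 - 1/7 = 6 - 1*⅐ = 6 - ⅐ = 41/7)
(W + a(z))*b = (-5/2 + 41/7)*16 = (47/14)*16 = 376/7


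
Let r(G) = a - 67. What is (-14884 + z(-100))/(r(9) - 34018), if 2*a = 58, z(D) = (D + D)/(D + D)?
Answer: 451/1032 ≈ 0.43702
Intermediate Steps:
z(D) = 1 (z(D) = (2*D)/((2*D)) = (2*D)*(1/(2*D)) = 1)
a = 29 (a = (½)*58 = 29)
r(G) = -38 (r(G) = 29 - 67 = -38)
(-14884 + z(-100))/(r(9) - 34018) = (-14884 + 1)/(-38 - 34018) = -14883/(-34056) = -14883*(-1/34056) = 451/1032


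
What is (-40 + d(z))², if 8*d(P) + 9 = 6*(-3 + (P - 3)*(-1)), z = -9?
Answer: 75625/64 ≈ 1181.6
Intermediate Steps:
d(P) = -9/8 - 3*P/4 (d(P) = -9/8 + (6*(-3 + (P - 3)*(-1)))/8 = -9/8 + (6*(-3 + (-3 + P)*(-1)))/8 = -9/8 + (6*(-3 + (3 - P)))/8 = -9/8 + (6*(-P))/8 = -9/8 + (-6*P)/8 = -9/8 - 3*P/4)
(-40 + d(z))² = (-40 + (-9/8 - ¾*(-9)))² = (-40 + (-9/8 + 27/4))² = (-40 + 45/8)² = (-275/8)² = 75625/64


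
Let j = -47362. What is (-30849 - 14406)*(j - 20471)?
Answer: 3069782415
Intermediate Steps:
(-30849 - 14406)*(j - 20471) = (-30849 - 14406)*(-47362 - 20471) = -45255*(-67833) = 3069782415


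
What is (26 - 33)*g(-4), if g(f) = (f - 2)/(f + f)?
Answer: -21/4 ≈ -5.2500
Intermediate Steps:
g(f) = (-2 + f)/(2*f) (g(f) = (-2 + f)/((2*f)) = (-2 + f)*(1/(2*f)) = (-2 + f)/(2*f))
(26 - 33)*g(-4) = (26 - 33)*((½)*(-2 - 4)/(-4)) = -7*(-1)*(-6)/(2*4) = -7*¾ = -21/4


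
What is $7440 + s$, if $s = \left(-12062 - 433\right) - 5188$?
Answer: $-10243$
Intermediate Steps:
$s = -17683$ ($s = -12495 - 5188 = -17683$)
$7440 + s = 7440 - 17683 = -10243$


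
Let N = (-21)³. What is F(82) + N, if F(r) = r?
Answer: -9179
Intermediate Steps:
N = -9261
F(82) + N = 82 - 9261 = -9179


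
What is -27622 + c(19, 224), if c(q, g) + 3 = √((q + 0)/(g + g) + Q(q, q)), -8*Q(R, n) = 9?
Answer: -27625 + I*√3395/56 ≈ -27625.0 + 1.0405*I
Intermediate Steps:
Q(R, n) = -9/8 (Q(R, n) = -⅛*9 = -9/8)
c(q, g) = -3 + √(-9/8 + q/(2*g)) (c(q, g) = -3 + √((q + 0)/(g + g) - 9/8) = -3 + √(q/((2*g)) - 9/8) = -3 + √(q*(1/(2*g)) - 9/8) = -3 + √(q/(2*g) - 9/8) = -3 + √(-9/8 + q/(2*g)))
-27622 + c(19, 224) = -27622 + (-3 + √(-18 + 8*19/224)/4) = -27622 + (-3 + √(-18 + 8*19*(1/224))/4) = -27622 + (-3 + √(-18 + 19/28)/4) = -27622 + (-3 + √(-485/28)/4) = -27622 + (-3 + (I*√3395/14)/4) = -27622 + (-3 + I*√3395/56) = -27625 + I*√3395/56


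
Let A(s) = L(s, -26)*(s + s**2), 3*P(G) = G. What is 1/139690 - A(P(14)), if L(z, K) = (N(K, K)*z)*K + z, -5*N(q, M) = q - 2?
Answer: 4486909853/251442 ≈ 17845.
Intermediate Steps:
N(q, M) = 2/5 - q/5 (N(q, M) = -(q - 2)/5 = -(-2 + q)/5 = 2/5 - q/5)
L(z, K) = z + K*z*(2/5 - K/5) (L(z, K) = ((2/5 - K/5)*z)*K + z = (z*(2/5 - K/5))*K + z = K*z*(2/5 - K/5) + z = z + K*z*(2/5 - K/5))
P(G) = G/3
A(s) = -723*s*(s + s**2)/5 (A(s) = (-s*(-5 - 26*(-2 - 26))/5)*(s + s**2) = (-s*(-5 - 26*(-28))/5)*(s + s**2) = (-s*(-5 + 728)/5)*(s + s**2) = (-1/5*s*723)*(s + s**2) = (-723*s/5)*(s + s**2) = -723*s*(s + s**2)/5)
1/139690 - A(P(14)) = 1/139690 - 723*((1/3)*14)**2*(-1 - 14/3)/5 = 1/139690 - 723*(14/3)**2*(-1 - 1*14/3)/5 = 1/139690 - 723*196*(-1 - 14/3)/(5*9) = 1/139690 - 723*196*(-17)/(5*9*3) = 1/139690 - 1*(-803012/45) = 1/139690 + 803012/45 = 4486909853/251442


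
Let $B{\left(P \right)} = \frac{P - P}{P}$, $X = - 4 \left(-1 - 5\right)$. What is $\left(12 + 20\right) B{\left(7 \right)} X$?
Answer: $0$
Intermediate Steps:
$X = 24$ ($X = \left(-4\right) \left(-6\right) = 24$)
$B{\left(P \right)} = 0$ ($B{\left(P \right)} = \frac{0}{P} = 0$)
$\left(12 + 20\right) B{\left(7 \right)} X = \left(12 + 20\right) 0 \cdot 24 = 32 \cdot 0 \cdot 24 = 0 \cdot 24 = 0$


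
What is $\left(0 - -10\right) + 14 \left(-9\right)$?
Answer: $-116$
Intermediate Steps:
$\left(0 - -10\right) + 14 \left(-9\right) = \left(0 + 10\right) - 126 = 10 - 126 = -116$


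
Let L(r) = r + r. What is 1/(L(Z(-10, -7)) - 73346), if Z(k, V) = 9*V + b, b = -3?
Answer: -1/73478 ≈ -1.3610e-5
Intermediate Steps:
Z(k, V) = -3 + 9*V (Z(k, V) = 9*V - 3 = -3 + 9*V)
L(r) = 2*r
1/(L(Z(-10, -7)) - 73346) = 1/(2*(-3 + 9*(-7)) - 73346) = 1/(2*(-3 - 63) - 73346) = 1/(2*(-66) - 73346) = 1/(-132 - 73346) = 1/(-73478) = -1/73478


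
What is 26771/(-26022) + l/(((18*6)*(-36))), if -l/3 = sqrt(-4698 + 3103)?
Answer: -26771/26022 + I*sqrt(1595)/1296 ≈ -1.0288 + 0.030816*I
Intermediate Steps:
l = -3*I*sqrt(1595) (l = -3*sqrt(-4698 + 3103) = -3*I*sqrt(1595) ≈ -119.81*I)
26771/(-26022) + l/(((18*6)*(-36))) = 26771/(-26022) + (-3*I*sqrt(1595))/(((18*6)*(-36))) = 26771*(-1/26022) + (-3*I*sqrt(1595))/((108*(-36))) = -26771/26022 - 3*I*sqrt(1595)/(-3888) = -26771/26022 - 3*I*sqrt(1595)*(-1/3888) = -26771/26022 + I*sqrt(1595)/1296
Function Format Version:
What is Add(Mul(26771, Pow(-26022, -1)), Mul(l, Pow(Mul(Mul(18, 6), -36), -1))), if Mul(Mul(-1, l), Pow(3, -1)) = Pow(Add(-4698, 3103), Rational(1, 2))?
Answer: Add(Rational(-26771, 26022), Mul(Rational(1, 1296), I, Pow(1595, Rational(1, 2)))) ≈ Add(-1.0288, Mul(0.030816, I))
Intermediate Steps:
l = Mul(-3, I, Pow(1595, Rational(1, 2))) (l = Mul(-3, Pow(Add(-4698, 3103), Rational(1, 2))) = Mul(-3, Pow(-1595, Rational(1, 2))) = Mul(-3, Mul(I, Pow(1595, Rational(1, 2)))) = Mul(-3, I, Pow(1595, Rational(1, 2))) ≈ Mul(-119.81, I))
Add(Mul(26771, Pow(-26022, -1)), Mul(l, Pow(Mul(Mul(18, 6), -36), -1))) = Add(Mul(26771, Pow(-26022, -1)), Mul(Mul(-3, I, Pow(1595, Rational(1, 2))), Pow(Mul(Mul(18, 6), -36), -1))) = Add(Mul(26771, Rational(-1, 26022)), Mul(Mul(-3, I, Pow(1595, Rational(1, 2))), Pow(Mul(108, -36), -1))) = Add(Rational(-26771, 26022), Mul(Mul(-3, I, Pow(1595, Rational(1, 2))), Pow(-3888, -1))) = Add(Rational(-26771, 26022), Mul(Mul(-3, I, Pow(1595, Rational(1, 2))), Rational(-1, 3888))) = Add(Rational(-26771, 26022), Mul(Rational(1, 1296), I, Pow(1595, Rational(1, 2))))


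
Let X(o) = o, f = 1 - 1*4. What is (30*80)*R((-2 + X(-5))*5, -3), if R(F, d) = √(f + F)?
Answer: 2400*I*√38 ≈ 14795.0*I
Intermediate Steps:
f = -3 (f = 1 - 4 = -3)
R(F, d) = √(-3 + F)
(30*80)*R((-2 + X(-5))*5, -3) = (30*80)*√(-3 + (-2 - 5)*5) = 2400*√(-3 - 7*5) = 2400*√(-3 - 35) = 2400*√(-38) = 2400*(I*√38) = 2400*I*√38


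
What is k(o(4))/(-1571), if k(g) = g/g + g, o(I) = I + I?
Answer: -9/1571 ≈ -0.0057288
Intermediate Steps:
o(I) = 2*I
k(g) = 1 + g
k(o(4))/(-1571) = (1 + 2*4)/(-1571) = (1 + 8)*(-1/1571) = 9*(-1/1571) = -9/1571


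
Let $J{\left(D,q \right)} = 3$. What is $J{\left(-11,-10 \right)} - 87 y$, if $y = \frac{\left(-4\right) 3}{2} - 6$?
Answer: $1047$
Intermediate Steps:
$y = -12$ ($y = \left(-12\right) \frac{1}{2} - 6 = -6 - 6 = -12$)
$J{\left(-11,-10 \right)} - 87 y = 3 - -1044 = 3 + 1044 = 1047$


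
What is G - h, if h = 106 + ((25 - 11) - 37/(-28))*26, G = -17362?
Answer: -250129/14 ≈ -17866.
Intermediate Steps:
h = 7061/14 (h = 106 + (14 - 37*(-1/28))*26 = 106 + (14 + 37/28)*26 = 106 + (429/28)*26 = 106 + 5577/14 = 7061/14 ≈ 504.36)
G - h = -17362 - 1*7061/14 = -17362 - 7061/14 = -250129/14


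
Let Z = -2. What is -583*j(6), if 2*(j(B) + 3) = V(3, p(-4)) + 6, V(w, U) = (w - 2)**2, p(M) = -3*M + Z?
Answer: -583/2 ≈ -291.50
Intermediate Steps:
p(M) = -2 - 3*M (p(M) = -3*M - 2 = -2 - 3*M)
V(w, U) = (-2 + w)**2
j(B) = 1/2 (j(B) = -3 + ((-2 + 3)**2 + 6)/2 = -3 + (1**2 + 6)/2 = -3 + (1 + 6)/2 = -3 + (1/2)*7 = -3 + 7/2 = 1/2)
-583*j(6) = -583*1/2 = -583/2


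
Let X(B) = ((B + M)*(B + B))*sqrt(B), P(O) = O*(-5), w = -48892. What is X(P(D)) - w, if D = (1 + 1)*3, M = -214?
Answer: 48892 + 14640*I*sqrt(30) ≈ 48892.0 + 80187.0*I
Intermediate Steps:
D = 6 (D = 2*3 = 6)
P(O) = -5*O
X(B) = 2*B**(3/2)*(-214 + B) (X(B) = ((B - 214)*(B + B))*sqrt(B) = ((-214 + B)*(2*B))*sqrt(B) = (2*B*(-214 + B))*sqrt(B) = 2*B**(3/2)*(-214 + B))
X(P(D)) - w = 2*(-5*6)**(3/2)*(-214 - 5*6) - 1*(-48892) = 2*(-30)**(3/2)*(-214 - 30) + 48892 = 2*(-30*I*sqrt(30))*(-244) + 48892 = 14640*I*sqrt(30) + 48892 = 48892 + 14640*I*sqrt(30)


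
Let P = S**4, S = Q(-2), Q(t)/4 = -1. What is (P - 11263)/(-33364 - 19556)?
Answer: 1223/5880 ≈ 0.20799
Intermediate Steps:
Q(t) = -4 (Q(t) = 4*(-1) = -4)
S = -4
P = 256 (P = (-4)**4 = 256)
(P - 11263)/(-33364 - 19556) = (256 - 11263)/(-33364 - 19556) = -11007/(-52920) = -11007*(-1/52920) = 1223/5880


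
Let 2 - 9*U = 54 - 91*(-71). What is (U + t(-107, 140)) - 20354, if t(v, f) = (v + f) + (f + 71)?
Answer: -62501/3 ≈ -20834.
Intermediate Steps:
t(v, f) = 71 + v + 2*f (t(v, f) = (f + v) + (71 + f) = 71 + v + 2*f)
U = -2171/3 (U = 2/9 - (54 - 91*(-71))/9 = 2/9 - (54 + 6461)/9 = 2/9 - ⅑*6515 = 2/9 - 6515/9 = -2171/3 ≈ -723.67)
(U + t(-107, 140)) - 20354 = (-2171/3 + (71 - 107 + 2*140)) - 20354 = (-2171/3 + (71 - 107 + 280)) - 20354 = (-2171/3 + 244) - 20354 = -1439/3 - 20354 = -62501/3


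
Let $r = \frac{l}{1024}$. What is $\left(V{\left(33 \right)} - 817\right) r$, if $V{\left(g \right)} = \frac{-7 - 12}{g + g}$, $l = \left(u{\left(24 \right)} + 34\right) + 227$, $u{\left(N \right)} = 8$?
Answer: $- \frac{14510129}{67584} \approx -214.7$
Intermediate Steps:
$l = 269$ ($l = \left(8 + 34\right) + 227 = 42 + 227 = 269$)
$V{\left(g \right)} = - \frac{19}{2 g}$
$r = \frac{269}{1024} \approx 0.2627$
$\left(V{\left(33 \right)} - 817\right) r = \left(- \frac{19}{2 \cdot 33} - 817\right) \frac{269}{1024} = \left(\left(- \frac{19}{2}\right) \frac{1}{33} - 817\right) \frac{269}{1024} = \left(- \frac{19}{66} - 817\right) \frac{269}{1024} = \left(- \frac{53941}{66}\right) \frac{269}{1024} = - \frac{14510129}{67584}$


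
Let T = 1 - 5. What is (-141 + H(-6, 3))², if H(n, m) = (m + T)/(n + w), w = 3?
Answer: 178084/9 ≈ 19787.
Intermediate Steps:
T = -4
H(n, m) = (-4 + m)/(3 + n) (H(n, m) = (m - 4)/(n + 3) = (-4 + m)/(3 + n))
(-141 + H(-6, 3))² = (-141 + (-4 + 3)/(3 - 6))² = (-141 - 1/(-3))² = (-141 - ⅓*(-1))² = (-141 + ⅓)² = (-422/3)² = 178084/9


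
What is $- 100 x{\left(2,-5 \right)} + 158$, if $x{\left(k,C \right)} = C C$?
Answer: $-2342$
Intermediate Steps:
$x{\left(k,C \right)} = C^{2}$
$- 100 x{\left(2,-5 \right)} + 158 = - 100 \left(-5\right)^{2} + 158 = \left(-100\right) 25 + 158 = -2500 + 158 = -2342$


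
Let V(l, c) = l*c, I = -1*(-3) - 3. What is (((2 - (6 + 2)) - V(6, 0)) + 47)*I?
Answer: 0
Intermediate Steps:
I = 0 (I = 3 - 3 = 0)
V(l, c) = c*l
(((2 - (6 + 2)) - V(6, 0)) + 47)*I = (((2 - (6 + 2)) - 0*6) + 47)*0 = (((2 - 1*8) - 1*0) + 47)*0 = (((2 - 8) + 0) + 47)*0 = ((-6 + 0) + 47)*0 = (-6 + 47)*0 = 41*0 = 0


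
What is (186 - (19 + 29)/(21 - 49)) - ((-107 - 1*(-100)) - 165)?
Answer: 2518/7 ≈ 359.71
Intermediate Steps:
(186 - (19 + 29)/(21 - 49)) - ((-107 - 1*(-100)) - 165) = (186 - 48/(-28)) - ((-107 + 100) - 165) = (186 - 48*(-1)/28) - (-7 - 165) = (186 - 1*(-12/7)) - 1*(-172) = (186 + 12/7) + 172 = 1314/7 + 172 = 2518/7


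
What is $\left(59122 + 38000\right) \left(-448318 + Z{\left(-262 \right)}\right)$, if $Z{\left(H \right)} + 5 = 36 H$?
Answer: $-44458081110$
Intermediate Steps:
$Z{\left(H \right)} = -5 + 36 H$
$\left(59122 + 38000\right) \left(-448318 + Z{\left(-262 \right)}\right) = \left(59122 + 38000\right) \left(-448318 + \left(-5 + 36 \left(-262\right)\right)\right) = 97122 \left(-448318 - 9437\right) = 97122 \left(-457755\right) = -44458081110$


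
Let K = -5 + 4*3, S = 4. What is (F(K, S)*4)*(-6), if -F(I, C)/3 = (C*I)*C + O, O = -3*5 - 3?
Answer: 6768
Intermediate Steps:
O = -18 (O = -15 - 3 = -18)
K = 7 (K = -5 + 12 = 7)
F(I, C) = 54 - 3*I*C**2 (F(I, C) = -3*((C*I)*C - 18) = -3*(I*C**2 - 18) = -3*(-18 + I*C**2) = 54 - 3*I*C**2)
(F(K, S)*4)*(-6) = ((54 - 3*7*4**2)*4)*(-6) = ((54 - 3*7*16)*4)*(-6) = ((54 - 336)*4)*(-6) = -282*4*(-6) = -1128*(-6) = 6768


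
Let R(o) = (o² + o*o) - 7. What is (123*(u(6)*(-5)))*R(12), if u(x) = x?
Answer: -1036890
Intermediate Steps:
R(o) = -7 + 2*o² (R(o) = (o² + o²) - 7 = 2*o² - 7 = -7 + 2*o²)
(123*(u(6)*(-5)))*R(12) = (123*(6*(-5)))*(-7 + 2*12²) = (123*(-30))*(-7 + 2*144) = -3690*(-7 + 288) = -3690*281 = -1036890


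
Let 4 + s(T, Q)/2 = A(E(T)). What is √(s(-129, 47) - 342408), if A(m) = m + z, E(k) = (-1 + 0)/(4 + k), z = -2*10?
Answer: I*√214034990/25 ≈ 585.2*I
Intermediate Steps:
z = -20
E(k) = -1/(4 + k)
A(m) = -20 + m (A(m) = m - 20 = -20 + m)
s(T, Q) = -48 - 2/(4 + T) (s(T, Q) = -8 + 2*(-20 - 1/(4 + T)) = -8 + (-40 - 2/(4 + T)) = -48 - 2/(4 + T))
√(s(-129, 47) - 342408) = √(2*(-97 - 24*(-129))/(4 - 129) - 342408) = √(2*(-97 + 3096)/(-125) - 342408) = √(2*(-1/125)*2999 - 342408) = √(-5998/125 - 342408) = √(-42806998/125) = I*√214034990/25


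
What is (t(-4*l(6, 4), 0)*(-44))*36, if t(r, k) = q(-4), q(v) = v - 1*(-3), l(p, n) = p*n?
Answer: 1584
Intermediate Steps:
l(p, n) = n*p
q(v) = 3 + v (q(v) = v + 3 = 3 + v)
t(r, k) = -1 (t(r, k) = 3 - 4 = -1)
(t(-4*l(6, 4), 0)*(-44))*36 = -1*(-44)*36 = 44*36 = 1584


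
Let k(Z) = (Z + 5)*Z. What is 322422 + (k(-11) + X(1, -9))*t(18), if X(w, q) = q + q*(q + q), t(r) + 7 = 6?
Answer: 322203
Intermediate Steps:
t(r) = -1 (t(r) = -7 + 6 = -1)
k(Z) = Z*(5 + Z) (k(Z) = (5 + Z)*Z = Z*(5 + Z))
X(w, q) = q + 2*q² (X(w, q) = q + q*(2*q) = q + 2*q²)
322422 + (k(-11) + X(1, -9))*t(18) = 322422 + (-11*(5 - 11) - 9*(1 + 2*(-9)))*(-1) = 322422 + (-11*(-6) - 9*(1 - 18))*(-1) = 322422 + (66 - 9*(-17))*(-1) = 322422 + (66 + 153)*(-1) = 322422 + 219*(-1) = 322422 - 219 = 322203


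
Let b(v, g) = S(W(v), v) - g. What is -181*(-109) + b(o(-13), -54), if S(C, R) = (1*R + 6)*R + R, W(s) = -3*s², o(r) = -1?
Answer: 19777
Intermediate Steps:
S(C, R) = R + R*(6 + R) (S(C, R) = (R + 6)*R + R = (6 + R)*R + R = R*(6 + R) + R = R + R*(6 + R))
b(v, g) = -g + v*(7 + v) (b(v, g) = v*(7 + v) - g = -g + v*(7 + v))
-181*(-109) + b(o(-13), -54) = -181*(-109) + (-1*(-54) - (7 - 1)) = 19729 + (54 - 1*6) = 19729 + (54 - 6) = 19729 + 48 = 19777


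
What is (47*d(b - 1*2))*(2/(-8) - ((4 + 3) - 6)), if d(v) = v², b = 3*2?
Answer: -940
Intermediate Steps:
b = 6
(47*d(b - 1*2))*(2/(-8) - ((4 + 3) - 6)) = (47*(6 - 1*2)²)*(2/(-8) - ((4 + 3) - 6)) = (47*(6 - 2)²)*(2*(-⅛) - (7 - 6)) = (47*4²)*(-¼ - 1*1) = (47*16)*(-¼ - 1) = 752*(-5/4) = -940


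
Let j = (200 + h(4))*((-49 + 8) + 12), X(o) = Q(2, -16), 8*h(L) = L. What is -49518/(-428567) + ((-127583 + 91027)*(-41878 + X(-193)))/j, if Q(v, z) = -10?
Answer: -1312492485586730/4983805643 ≈ -2.6335e+5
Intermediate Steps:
h(L) = L/8
X(o) = -10
j = -11629/2 (j = (200 + (1/8)*4)*((-49 + 8) + 12) = (200 + 1/2)*(-41 + 12) = (401/2)*(-29) = -11629/2 ≈ -5814.5)
-49518/(-428567) + ((-127583 + 91027)*(-41878 + X(-193)))/j = -49518/(-428567) + ((-127583 + 91027)*(-41878 - 10))/(-11629/2) = -49518*(-1/428567) - 36556*(-41888)*(-2/11629) = 49518/428567 + 1531257728*(-2/11629) = 49518/428567 - 3062515456/11629 = -1312492485586730/4983805643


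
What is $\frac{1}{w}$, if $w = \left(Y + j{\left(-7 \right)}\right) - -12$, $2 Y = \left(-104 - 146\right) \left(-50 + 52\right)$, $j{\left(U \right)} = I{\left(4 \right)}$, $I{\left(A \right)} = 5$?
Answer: $- \frac{1}{233} \approx -0.0042918$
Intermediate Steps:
$j{\left(U \right)} = 5$
$Y = -250$ ($Y = \frac{\left(-104 - 146\right) \left(-50 + 52\right)}{2} = \frac{\left(-250\right) 2}{2} = \frac{1}{2} \left(-500\right) = -250$)
$w = -233$ ($w = \left(-250 + 5\right) - -12 = -245 + 12 = -233$)
$\frac{1}{w} = \frac{1}{-233} = - \frac{1}{233}$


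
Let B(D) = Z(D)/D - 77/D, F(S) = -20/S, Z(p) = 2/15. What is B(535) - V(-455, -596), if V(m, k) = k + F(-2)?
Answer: 4701497/8025 ≈ 585.86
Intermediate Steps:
Z(p) = 2/15 (Z(p) = 2*(1/15) = 2/15)
B(D) = -1153/(15*D) (B(D) = 2/(15*D) - 77/D = -1153/(15*D))
V(m, k) = 10 + k (V(m, k) = k - 20/(-2) = k - 20*(-1/2) = k + 10 = 10 + k)
B(535) - V(-455, -596) = -1153/15/535 - (10 - 596) = -1153/15*1/535 - 1*(-586) = -1153/8025 + 586 = 4701497/8025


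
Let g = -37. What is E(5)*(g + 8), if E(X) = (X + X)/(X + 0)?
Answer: -58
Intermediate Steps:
E(X) = 2 (E(X) = (2*X)/X = 2)
E(5)*(g + 8) = 2*(-37 + 8) = 2*(-29) = -58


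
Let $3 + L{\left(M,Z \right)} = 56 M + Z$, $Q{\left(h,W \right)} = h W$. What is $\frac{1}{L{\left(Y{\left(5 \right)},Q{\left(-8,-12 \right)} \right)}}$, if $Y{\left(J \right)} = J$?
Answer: $\frac{1}{373} \approx 0.002681$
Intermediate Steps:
$Q{\left(h,W \right)} = W h$
$L{\left(M,Z \right)} = -3 + Z + 56 M$ ($L{\left(M,Z \right)} = -3 + \left(56 M + Z\right) = -3 + \left(Z + 56 M\right) = -3 + Z + 56 M$)
$\frac{1}{L{\left(Y{\left(5 \right)},Q{\left(-8,-12 \right)} \right)}} = \frac{1}{-3 - -96 + 56 \cdot 5} = \frac{1}{-3 + 96 + 280} = \frac{1}{373}$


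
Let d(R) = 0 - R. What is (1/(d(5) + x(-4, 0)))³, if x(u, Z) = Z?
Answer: -1/125 ≈ -0.0080000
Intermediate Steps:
d(R) = -R
(1/(d(5) + x(-4, 0)))³ = (1/(-1*5 + 0))³ = (1/(-5 + 0))³ = (1/(-5))³ = (-⅕)³ = -1/125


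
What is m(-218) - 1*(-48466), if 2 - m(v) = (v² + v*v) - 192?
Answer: -46388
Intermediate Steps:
m(v) = 194 - 2*v² (m(v) = 2 - ((v² + v*v) - 192) = 2 - ((v² + v²) - 192) = 2 - (2*v² - 192) = 2 - (-192 + 2*v²) = 2 + (192 - 2*v²) = 194 - 2*v²)
m(-218) - 1*(-48466) = (194 - 2*(-218)²) - 1*(-48466) = (194 - 2*47524) + 48466 = (194 - 95048) + 48466 = -94854 + 48466 = -46388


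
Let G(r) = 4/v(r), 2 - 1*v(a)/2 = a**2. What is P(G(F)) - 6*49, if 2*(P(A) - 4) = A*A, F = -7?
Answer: -640608/2209 ≈ -290.00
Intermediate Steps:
v(a) = 4 - 2*a**2
G(r) = 4/(4 - 2*r**2)
P(A) = 4 + A**2/2 (P(A) = 4 + (A*A)/2 = 4 + A**2/2)
P(G(F)) - 6*49 = (4 + (-2/(-2 + (-7)**2))**2/2) - 6*49 = (4 + (-2/(-2 + 49))**2/2) - 1*294 = (4 + (-2/47)**2/2) - 294 = (4 + (1/2)*(4/2209)) - 294 = (4 + 2/2209) - 294 = 8838/2209 - 294 = -640608/2209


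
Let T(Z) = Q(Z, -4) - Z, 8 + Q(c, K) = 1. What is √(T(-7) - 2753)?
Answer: I*√2753 ≈ 52.469*I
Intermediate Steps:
Q(c, K) = -7 (Q(c, K) = -8 + 1 = -7)
T(Z) = -7 - Z
√(T(-7) - 2753) = √((-7 - 1*(-7)) - 2753) = √((-7 + 7) - 2753) = √(0 - 2753) = √(-2753) = I*√2753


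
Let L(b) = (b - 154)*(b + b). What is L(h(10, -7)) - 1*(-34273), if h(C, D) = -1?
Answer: 34583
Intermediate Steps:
L(b) = 2*b*(-154 + b) (L(b) = (-154 + b)*(2*b) = 2*b*(-154 + b))
L(h(10, -7)) - 1*(-34273) = 2*(-1)*(-154 - 1) - 1*(-34273) = 2*(-1)*(-155) + 34273 = 310 + 34273 = 34583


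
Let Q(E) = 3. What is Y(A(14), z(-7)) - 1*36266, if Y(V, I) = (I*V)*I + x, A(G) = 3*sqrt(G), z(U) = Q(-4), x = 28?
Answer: -36238 + 27*sqrt(14) ≈ -36137.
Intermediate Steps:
z(U) = 3
Y(V, I) = 28 + V*I**2 (Y(V, I) = (I*V)*I + 28 = V*I**2 + 28 = 28 + V*I**2)
Y(A(14), z(-7)) - 1*36266 = (28 + (3*sqrt(14))*3**2) - 1*36266 = (28 + (3*sqrt(14))*9) - 36266 = (28 + 27*sqrt(14)) - 36266 = -36238 + 27*sqrt(14)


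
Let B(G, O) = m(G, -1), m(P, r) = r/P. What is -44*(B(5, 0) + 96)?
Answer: -21076/5 ≈ -4215.2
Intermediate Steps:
B(G, O) = -1/G
-44*(B(5, 0) + 96) = -44*(-1/5 + 96) = -44*(-1*⅕ + 96) = -44*(-⅕ + 96) = -44*479/5 = -21076/5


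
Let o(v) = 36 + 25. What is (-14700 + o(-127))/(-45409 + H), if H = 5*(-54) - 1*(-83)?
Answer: 14639/45596 ≈ 0.32106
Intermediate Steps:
o(v) = 61
H = -187 (H = -270 + 83 = -187)
(-14700 + o(-127))/(-45409 + H) = (-14700 + 61)/(-45409 - 187) = -14639/(-45596) = -14639*(-1/45596) = 14639/45596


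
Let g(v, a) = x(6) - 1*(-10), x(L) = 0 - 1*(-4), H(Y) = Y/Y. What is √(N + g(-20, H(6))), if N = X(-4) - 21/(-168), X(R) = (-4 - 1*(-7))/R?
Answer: √214/4 ≈ 3.6572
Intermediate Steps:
H(Y) = 1
x(L) = 4 (x(L) = 0 + 4 = 4)
g(v, a) = 14 (g(v, a) = 4 - 1*(-10) = 4 + 10 = 14)
X(R) = 3/R (X(R) = (-4 + 7)/R = 3/R)
N = -5/8 (N = 3/(-4) - 21/(-168) = 3*(-¼) - 21*(-1)/168 = -¾ - 1*(-⅛) = -¾ + ⅛ = -5/8 ≈ -0.62500)
√(N + g(-20, H(6))) = √(-5/8 + 14) = √(107/8) = √214/4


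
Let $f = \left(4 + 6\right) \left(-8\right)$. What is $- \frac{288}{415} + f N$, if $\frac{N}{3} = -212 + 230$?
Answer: $- \frac{1793088}{415} \approx -4320.7$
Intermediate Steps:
$f = -80$ ($f = 10 \left(-8\right) = -80$)
$N = 54$ ($N = 3 \left(-212 + 230\right) = 3 \cdot 18 = 54$)
$- \frac{288}{415} + f N = - \frac{288}{415} - 4320 = - \frac{1793088}{415}$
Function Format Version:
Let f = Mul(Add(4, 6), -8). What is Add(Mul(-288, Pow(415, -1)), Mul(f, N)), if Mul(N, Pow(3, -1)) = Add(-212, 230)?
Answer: Rational(-1793088, 415) ≈ -4320.7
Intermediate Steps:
f = -80 (f = Mul(10, -8) = -80)
N = 54 (N = Mul(3, Add(-212, 230)) = Mul(3, 18) = 54)
Add(Mul(-288, Pow(415, -1)), Mul(f, N)) = Add(Mul(-288, Pow(415, -1)), Mul(-80, 54)) = Add(Mul(-288, Rational(1, 415)), -4320) = Add(Rational(-288, 415), -4320) = Rational(-1793088, 415)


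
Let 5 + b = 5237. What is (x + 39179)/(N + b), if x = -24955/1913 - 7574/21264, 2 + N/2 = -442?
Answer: 796589741773/88352685504 ≈ 9.0160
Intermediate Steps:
b = 5232 (b = -5 + 5237 = 5232)
N = -888 (N = -4 + 2*(-442) = -4 - 884 = -888)
x = -272566091/20339016 (x = -24955*1/1913 - 7574*1/21264 = -24955/1913 - 3787/10632 = -272566091/20339016 ≈ -13.401)
(x + 39179)/(N + b) = (-272566091/20339016 + 39179)/(-888 + 5232) = (796589741773/20339016)/4344 = (796589741773/20339016)*(1/4344) = 796589741773/88352685504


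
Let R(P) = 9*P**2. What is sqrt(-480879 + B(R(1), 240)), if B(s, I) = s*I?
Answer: 3*I*sqrt(53191) ≈ 691.9*I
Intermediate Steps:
B(s, I) = I*s
sqrt(-480879 + B(R(1), 240)) = sqrt(-480879 + 240*(9*1**2)) = sqrt(-480879 + 240*(9*1)) = sqrt(-480879 + 240*9) = sqrt(-480879 + 2160) = sqrt(-478719) = 3*I*sqrt(53191)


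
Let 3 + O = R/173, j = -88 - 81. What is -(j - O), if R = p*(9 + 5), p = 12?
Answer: 28886/173 ≈ 166.97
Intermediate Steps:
R = 168 (R = 12*(9 + 5) = 12*14 = 168)
j = -169
O = -351/173 (O = -3 + 168/173 = -351/173 ≈ -2.0289)
-(j - O) = -(-169 - 1*(-351/173)) = -(-169 + 351/173) = -1*(-28886/173) = 28886/173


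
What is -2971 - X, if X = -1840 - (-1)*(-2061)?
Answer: 930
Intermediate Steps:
X = -3901 (X = -1840 - 1*2061 = -1840 - 2061 = -3901)
-2971 - X = -2971 - 1*(-3901) = -2971 + 3901 = 930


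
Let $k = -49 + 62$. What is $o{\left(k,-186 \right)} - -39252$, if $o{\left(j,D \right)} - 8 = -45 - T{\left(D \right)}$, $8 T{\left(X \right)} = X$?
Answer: $\frac{156953}{4} \approx 39238.0$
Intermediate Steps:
$k = 13$
$T{\left(X \right)} = \frac{X}{8}$
$o{\left(j,D \right)} = -37 - \frac{D}{8}$ ($o{\left(j,D \right)} = 8 - \left(45 + \frac{D}{8}\right) = -37 - \frac{D}{8}$)
$o{\left(k,-186 \right)} - -39252 = \left(-37 - - \frac{93}{4}\right) - -39252 = \left(-37 + \frac{93}{4}\right) + 39252 = - \frac{55}{4} + 39252 = \frac{156953}{4}$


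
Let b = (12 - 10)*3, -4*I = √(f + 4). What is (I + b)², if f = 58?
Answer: (24 - √62)²/16 ≈ 16.253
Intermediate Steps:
I = -√62/4 (I = -√(58 + 4)/4 = -√62/4 ≈ -1.9685)
b = 6 (b = 2*3 = 6)
(I + b)² = (-√62/4 + 6)² = (6 - √62/4)²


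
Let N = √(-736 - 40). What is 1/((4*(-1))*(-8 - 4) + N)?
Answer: 6/385 - I*√194/1540 ≈ 0.015584 - 0.0090444*I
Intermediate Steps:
N = 2*I*√194 (N = √(-776) = 2*I*√194 ≈ 27.857*I)
1/((4*(-1))*(-8 - 4) + N) = 1/((4*(-1))*(-8 - 4) + 2*I*√194) = 1/(-4*(-12) + 2*I*√194) = 1/(48 + 2*I*√194)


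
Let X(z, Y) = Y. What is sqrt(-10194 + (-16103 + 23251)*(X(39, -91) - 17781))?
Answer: 5*I*sqrt(5110370) ≈ 11303.0*I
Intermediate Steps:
sqrt(-10194 + (-16103 + 23251)*(X(39, -91) - 17781)) = sqrt(-10194 + (-16103 + 23251)*(-91 - 17781)) = sqrt(-10194 + 7148*(-17872)) = sqrt(-10194 - 127749056) = sqrt(-127759250) = 5*I*sqrt(5110370)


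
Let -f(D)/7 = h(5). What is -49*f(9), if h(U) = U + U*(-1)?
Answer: 0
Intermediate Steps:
h(U) = 0 (h(U) = U - U = 0)
f(D) = 0 (f(D) = -7*0 = 0)
-49*f(9) = -49*0 = 0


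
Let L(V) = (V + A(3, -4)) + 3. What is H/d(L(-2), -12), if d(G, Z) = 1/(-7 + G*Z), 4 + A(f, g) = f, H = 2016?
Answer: -14112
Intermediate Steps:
A(f, g) = -4 + f
L(V) = 2 + V (L(V) = (V + (-4 + 3)) + 3 = (V - 1) + 3 = (-1 + V) + 3 = 2 + V)
H/d(L(-2), -12) = 2016/(1/(-7 + (2 - 2)*(-12))) = 2016/(1/(-7 + 0*(-12))) = 2016/(1/(-7 + 0)) = 2016/(1/(-7)) = 2016/(-⅐) = 2016*(-7) = -14112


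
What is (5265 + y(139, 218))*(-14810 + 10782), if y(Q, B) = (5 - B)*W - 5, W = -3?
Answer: -23761172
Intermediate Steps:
y(Q, B) = -20 + 3*B (y(Q, B) = (5 - B)*(-3) - 5 = (-15 + 3*B) - 5 = -20 + 3*B)
(5265 + y(139, 218))*(-14810 + 10782) = (5265 + (-20 + 3*218))*(-14810 + 10782) = (5265 + (-20 + 654))*(-4028) = (5265 + 634)*(-4028) = 5899*(-4028) = -23761172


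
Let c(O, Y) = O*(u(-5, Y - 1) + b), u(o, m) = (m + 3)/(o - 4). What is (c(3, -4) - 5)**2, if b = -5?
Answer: 3364/9 ≈ 373.78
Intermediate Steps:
u(o, m) = (3 + m)/(-4 + o)
c(O, Y) = O*(-47/9 - Y/9) (c(O, Y) = O*((3 + (Y - 1))/(-4 - 5) - 5) = O*((3 + (-1 + Y))/(-9) - 5) = O*(-(2 + Y)/9 - 5) = O*((-2/9 - Y/9) - 5) = O*(-47/9 - Y/9))
(c(3, -4) - 5)**2 = (-1/9*3*(47 - 4) - 5)**2 = (-1/9*3*43 - 5)**2 = (-43/3 - 5)**2 = (-58/3)**2 = 3364/9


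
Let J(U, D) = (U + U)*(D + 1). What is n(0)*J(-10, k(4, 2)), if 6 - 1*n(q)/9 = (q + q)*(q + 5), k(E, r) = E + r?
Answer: -7560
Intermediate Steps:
n(q) = 54 - 18*q*(5 + q) (n(q) = 54 - 9*(q + q)*(q + 5) = 54 - 9*2*q*(5 + q) = 54 - 18*q*(5 + q))
J(U, D) = 2*U*(1 + D) (J(U, D) = (2*U)*(1 + D) = 2*U*(1 + D))
n(0)*J(-10, k(4, 2)) = (54 - 90*0 - 18*0²)*(2*(-10)*(1 + (4 + 2))) = (54 + 0 - 18*0)*(2*(-10)*(1 + 6)) = (54 + 0 + 0)*(2*(-10)*7) = 54*(-140) = -7560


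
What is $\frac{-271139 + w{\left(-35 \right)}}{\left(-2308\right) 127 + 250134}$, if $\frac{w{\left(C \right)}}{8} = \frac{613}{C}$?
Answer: $\frac{9494769}{1504370} \approx 6.3115$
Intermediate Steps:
$w{\left(C \right)} = \frac{4904}{C}$ ($w{\left(C \right)} = 8 \frac{613}{C} = \frac{4904}{C}$)
$\frac{-271139 + w{\left(-35 \right)}}{\left(-2308\right) 127 + 250134} = \frac{-271139 + \frac{4904}{-35}}{\left(-2308\right) 127 + 250134} = \frac{-271139 + 4904 \left(- \frac{1}{35}\right)}{-293116 + 250134} = \frac{-271139 - \frac{4904}{35}}{-42982} = \left(- \frac{9494769}{35}\right) \left(- \frac{1}{42982}\right) = \frac{9494769}{1504370}$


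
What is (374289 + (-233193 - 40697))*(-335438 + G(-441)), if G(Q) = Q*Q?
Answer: -14151941843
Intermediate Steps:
G(Q) = Q²
(374289 + (-233193 - 40697))*(-335438 + G(-441)) = (374289 + (-233193 - 40697))*(-335438 + (-441)²) = (374289 - 273890)*(-335438 + 194481) = 100399*(-140957) = -14151941843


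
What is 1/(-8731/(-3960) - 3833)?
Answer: -3960/15169949 ≈ -0.00026104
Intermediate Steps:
1/(-8731/(-3960) - 3833) = 1/(-8731*(-1/3960) - 3833) = 1/(8731/3960 - 3833) = 1/(-15169949/3960) = -3960/15169949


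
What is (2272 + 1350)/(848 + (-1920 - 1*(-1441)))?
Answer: 3622/369 ≈ 9.8157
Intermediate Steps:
(2272 + 1350)/(848 + (-1920 - 1*(-1441))) = 3622/(848 + (-1920 + 1441)) = 3622/(848 - 479) = 3622/369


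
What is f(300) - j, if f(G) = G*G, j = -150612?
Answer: 240612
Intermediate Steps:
f(G) = G²
f(300) - j = 300² - 1*(-150612) = 90000 + 150612 = 240612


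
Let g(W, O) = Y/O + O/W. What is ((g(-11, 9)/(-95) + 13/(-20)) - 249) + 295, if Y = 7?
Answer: 1706083/37620 ≈ 45.350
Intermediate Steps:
g(W, O) = 7/O + O/W
((g(-11, 9)/(-95) + 13/(-20)) - 249) + 295 = (((7/9 + 9/(-11))/(-95) + 13/(-20)) - 249) + 295 = (((7*(1/9) + 9*(-1/11))*(-1/95) + 13*(-1/20)) - 249) + 295 = (((7/9 - 9/11)*(-1/95) - 13/20) - 249) + 295 = ((-4/99*(-1/95) - 13/20) - 249) + 295 = ((4/9405 - 13/20) - 249) + 295 = (-24437/37620 - 249) + 295 = -9391817/37620 + 295 = 1706083/37620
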